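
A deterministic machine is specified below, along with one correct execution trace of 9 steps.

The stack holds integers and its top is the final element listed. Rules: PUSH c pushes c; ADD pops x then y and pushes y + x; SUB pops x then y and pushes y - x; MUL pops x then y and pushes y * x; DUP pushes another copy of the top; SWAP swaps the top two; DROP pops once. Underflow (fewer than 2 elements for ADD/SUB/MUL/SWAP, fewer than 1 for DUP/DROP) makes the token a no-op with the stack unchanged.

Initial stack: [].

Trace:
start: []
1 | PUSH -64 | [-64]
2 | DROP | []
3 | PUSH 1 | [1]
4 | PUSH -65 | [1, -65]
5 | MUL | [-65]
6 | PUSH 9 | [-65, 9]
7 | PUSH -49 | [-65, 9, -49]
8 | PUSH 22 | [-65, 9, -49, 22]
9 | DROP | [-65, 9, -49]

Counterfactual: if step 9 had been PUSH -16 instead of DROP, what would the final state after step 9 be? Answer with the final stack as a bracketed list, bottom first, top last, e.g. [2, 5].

[-65, 9, -49, 22, -16]

(re-executing from step 9 with the substitution; state before step 9: [-65, 9, -49, 22])
9 | PUSH -16 | [-65, 9, -49, 22, -16]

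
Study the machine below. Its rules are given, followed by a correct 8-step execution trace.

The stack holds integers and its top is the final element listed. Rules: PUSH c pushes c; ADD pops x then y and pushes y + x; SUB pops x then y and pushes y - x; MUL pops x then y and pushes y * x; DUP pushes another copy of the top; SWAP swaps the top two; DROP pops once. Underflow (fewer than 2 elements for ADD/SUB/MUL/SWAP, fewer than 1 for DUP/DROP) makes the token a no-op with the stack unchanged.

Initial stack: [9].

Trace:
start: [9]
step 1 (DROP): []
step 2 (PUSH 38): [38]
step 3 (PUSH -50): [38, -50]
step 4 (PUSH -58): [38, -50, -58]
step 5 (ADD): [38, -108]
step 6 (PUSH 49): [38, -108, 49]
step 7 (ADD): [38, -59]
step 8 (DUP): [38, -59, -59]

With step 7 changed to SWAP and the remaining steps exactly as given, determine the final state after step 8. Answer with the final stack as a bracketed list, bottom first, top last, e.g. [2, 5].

[38, 49, -108, -108]

(re-executing from step 7 with the substitution; state before step 7: [38, -108, 49])
step 7 (SWAP): [38, 49, -108]
step 8 (DUP): [38, 49, -108, -108]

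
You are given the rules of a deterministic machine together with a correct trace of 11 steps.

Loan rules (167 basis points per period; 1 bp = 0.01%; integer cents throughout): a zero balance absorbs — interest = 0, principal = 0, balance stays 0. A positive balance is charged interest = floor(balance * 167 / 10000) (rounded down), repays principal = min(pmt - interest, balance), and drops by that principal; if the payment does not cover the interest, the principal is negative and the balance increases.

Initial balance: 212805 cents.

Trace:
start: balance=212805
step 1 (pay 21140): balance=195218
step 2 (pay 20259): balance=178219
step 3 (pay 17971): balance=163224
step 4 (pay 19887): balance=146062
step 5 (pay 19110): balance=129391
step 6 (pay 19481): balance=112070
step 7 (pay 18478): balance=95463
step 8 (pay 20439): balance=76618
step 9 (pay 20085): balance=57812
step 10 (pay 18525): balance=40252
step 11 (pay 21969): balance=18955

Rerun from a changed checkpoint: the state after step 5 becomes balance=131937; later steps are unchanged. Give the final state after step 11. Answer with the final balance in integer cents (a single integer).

state after step 5 := balance=131937
step 6 (pay 19481): balance=114659
step 7 (pay 18478): balance=98095
step 8 (pay 20439): balance=79294
step 9 (pay 20085): balance=60533
step 10 (pay 18525): balance=43018
step 11 (pay 21969): balance=21767

21767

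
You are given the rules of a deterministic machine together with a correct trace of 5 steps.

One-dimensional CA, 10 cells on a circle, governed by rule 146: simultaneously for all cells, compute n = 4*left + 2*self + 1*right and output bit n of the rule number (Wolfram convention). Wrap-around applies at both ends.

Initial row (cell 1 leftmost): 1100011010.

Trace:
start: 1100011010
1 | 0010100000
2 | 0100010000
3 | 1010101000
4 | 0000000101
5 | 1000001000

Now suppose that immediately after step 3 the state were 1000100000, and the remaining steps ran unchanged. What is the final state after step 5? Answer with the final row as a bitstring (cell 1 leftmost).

state after step 3 := 1000100000
4 | 0101010001
5 | 0000001010

0000001010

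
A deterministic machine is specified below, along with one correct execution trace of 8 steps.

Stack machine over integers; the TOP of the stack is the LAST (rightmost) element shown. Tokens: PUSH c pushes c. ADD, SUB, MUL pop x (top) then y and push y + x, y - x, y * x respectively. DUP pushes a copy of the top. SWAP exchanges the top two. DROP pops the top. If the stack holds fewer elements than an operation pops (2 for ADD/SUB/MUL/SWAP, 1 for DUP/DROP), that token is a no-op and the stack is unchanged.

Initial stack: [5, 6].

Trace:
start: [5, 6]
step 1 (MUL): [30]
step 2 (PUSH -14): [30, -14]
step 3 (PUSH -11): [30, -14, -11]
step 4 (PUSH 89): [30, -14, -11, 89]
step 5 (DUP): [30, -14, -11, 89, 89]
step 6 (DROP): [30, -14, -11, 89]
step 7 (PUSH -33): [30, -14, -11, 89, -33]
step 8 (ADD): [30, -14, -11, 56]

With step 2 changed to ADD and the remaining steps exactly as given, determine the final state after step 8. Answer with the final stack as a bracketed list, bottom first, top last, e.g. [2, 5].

(re-executing from step 2 with the substitution; state before step 2: [30])
step 2 (ADD): [30]
step 3 (PUSH -11): [30, -11]
step 4 (PUSH 89): [30, -11, 89]
step 5 (DUP): [30, -11, 89, 89]
step 6 (DROP): [30, -11, 89]
step 7 (PUSH -33): [30, -11, 89, -33]
step 8 (ADD): [30, -11, 56]

[30, -11, 56]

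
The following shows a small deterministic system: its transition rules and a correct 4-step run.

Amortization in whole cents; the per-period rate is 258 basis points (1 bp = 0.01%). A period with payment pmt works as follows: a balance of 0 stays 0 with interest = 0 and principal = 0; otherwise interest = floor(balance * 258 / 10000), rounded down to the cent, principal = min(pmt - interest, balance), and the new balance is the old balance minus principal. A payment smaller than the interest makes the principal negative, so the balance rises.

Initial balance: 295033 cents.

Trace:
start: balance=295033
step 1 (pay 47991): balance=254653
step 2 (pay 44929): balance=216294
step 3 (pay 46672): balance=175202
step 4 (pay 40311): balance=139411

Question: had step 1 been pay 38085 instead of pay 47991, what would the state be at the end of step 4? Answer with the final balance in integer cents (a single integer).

150103

(re-executing from step 1 with the substitution; state before step 1: balance=295033)
step 1 (pay 38085): balance=264559
step 2 (pay 44929): balance=226455
step 3 (pay 46672): balance=185625
step 4 (pay 40311): balance=150103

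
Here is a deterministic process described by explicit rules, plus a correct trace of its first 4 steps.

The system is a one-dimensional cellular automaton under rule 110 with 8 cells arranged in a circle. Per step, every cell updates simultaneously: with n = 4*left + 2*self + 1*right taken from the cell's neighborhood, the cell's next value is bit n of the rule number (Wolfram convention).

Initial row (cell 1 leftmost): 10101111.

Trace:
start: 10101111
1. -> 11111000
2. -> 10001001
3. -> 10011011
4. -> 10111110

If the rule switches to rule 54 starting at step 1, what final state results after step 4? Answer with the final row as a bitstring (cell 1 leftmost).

(re-executing steps 1..4 under rule 54; state before step 1: 10101111)
1. -> 01110000
2. -> 10001000
3. -> 11011101
4. -> 00100010

00100010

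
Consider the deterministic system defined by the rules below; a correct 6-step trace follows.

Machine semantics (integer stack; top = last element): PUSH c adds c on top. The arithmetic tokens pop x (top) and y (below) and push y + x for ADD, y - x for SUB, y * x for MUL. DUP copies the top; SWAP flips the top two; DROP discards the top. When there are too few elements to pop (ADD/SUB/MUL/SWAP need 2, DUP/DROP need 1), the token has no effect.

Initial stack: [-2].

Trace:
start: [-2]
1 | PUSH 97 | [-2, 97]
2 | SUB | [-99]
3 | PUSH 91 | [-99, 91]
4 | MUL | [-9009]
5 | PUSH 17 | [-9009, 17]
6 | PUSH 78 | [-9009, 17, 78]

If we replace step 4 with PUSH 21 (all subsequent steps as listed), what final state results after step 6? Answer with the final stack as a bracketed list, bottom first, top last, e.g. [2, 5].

(re-executing from step 4 with the substitution; state before step 4: [-99, 91])
4 | PUSH 21 | [-99, 91, 21]
5 | PUSH 17 | [-99, 91, 21, 17]
6 | PUSH 78 | [-99, 91, 21, 17, 78]

[-99, 91, 21, 17, 78]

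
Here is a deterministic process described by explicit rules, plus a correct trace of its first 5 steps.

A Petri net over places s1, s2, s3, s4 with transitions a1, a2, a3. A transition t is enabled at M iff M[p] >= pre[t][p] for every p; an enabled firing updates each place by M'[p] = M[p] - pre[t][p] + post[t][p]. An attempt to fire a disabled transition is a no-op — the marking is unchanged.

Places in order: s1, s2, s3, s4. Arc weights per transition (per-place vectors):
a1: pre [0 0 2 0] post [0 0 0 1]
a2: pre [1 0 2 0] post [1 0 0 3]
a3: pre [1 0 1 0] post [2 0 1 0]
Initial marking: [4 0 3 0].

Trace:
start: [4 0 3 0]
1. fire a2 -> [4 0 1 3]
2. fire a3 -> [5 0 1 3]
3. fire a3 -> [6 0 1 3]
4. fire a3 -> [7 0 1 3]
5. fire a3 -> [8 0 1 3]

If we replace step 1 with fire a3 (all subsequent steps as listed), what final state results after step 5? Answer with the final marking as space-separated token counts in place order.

(re-executing from step 1 with the substitution; state before step 1: [4 0 3 0])
1. fire a3 -> [5 0 3 0]
2. fire a3 -> [6 0 3 0]
3. fire a3 -> [7 0 3 0]
4. fire a3 -> [8 0 3 0]
5. fire a3 -> [9 0 3 0]

9 0 3 0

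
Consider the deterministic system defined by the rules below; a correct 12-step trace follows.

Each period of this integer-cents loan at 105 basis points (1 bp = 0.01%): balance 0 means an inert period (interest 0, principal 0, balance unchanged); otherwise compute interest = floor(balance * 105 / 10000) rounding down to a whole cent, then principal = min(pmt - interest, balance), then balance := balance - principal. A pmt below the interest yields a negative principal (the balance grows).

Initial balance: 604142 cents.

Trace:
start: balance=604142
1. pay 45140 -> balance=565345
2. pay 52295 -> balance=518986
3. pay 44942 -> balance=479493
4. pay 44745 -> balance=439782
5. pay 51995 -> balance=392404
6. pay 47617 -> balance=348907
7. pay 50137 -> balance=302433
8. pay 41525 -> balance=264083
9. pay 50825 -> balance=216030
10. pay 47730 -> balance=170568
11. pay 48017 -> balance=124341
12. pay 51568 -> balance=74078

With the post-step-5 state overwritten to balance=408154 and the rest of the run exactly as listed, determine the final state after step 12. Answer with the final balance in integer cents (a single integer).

91023

state after step 5 := balance=408154
6. pay 47617 -> balance=364822
7. pay 50137 -> balance=318515
8. pay 41525 -> balance=280334
9. pay 50825 -> balance=232452
10. pay 47730 -> balance=187162
11. pay 48017 -> balance=141110
12. pay 51568 -> balance=91023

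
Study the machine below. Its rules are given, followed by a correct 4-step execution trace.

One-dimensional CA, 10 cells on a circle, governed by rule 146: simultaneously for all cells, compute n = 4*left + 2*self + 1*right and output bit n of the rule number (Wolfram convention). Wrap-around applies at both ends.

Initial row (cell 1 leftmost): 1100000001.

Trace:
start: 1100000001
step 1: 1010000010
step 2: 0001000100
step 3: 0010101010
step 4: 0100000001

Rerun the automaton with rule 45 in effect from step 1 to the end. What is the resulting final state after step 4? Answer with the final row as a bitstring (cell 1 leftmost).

(re-executing steps 1..4 under rule 45; state before step 1: 1100000001)
step 1: 0001111101
step 2: 0101000011
step 3: 1111011010
step 4: 1000110111

1000110111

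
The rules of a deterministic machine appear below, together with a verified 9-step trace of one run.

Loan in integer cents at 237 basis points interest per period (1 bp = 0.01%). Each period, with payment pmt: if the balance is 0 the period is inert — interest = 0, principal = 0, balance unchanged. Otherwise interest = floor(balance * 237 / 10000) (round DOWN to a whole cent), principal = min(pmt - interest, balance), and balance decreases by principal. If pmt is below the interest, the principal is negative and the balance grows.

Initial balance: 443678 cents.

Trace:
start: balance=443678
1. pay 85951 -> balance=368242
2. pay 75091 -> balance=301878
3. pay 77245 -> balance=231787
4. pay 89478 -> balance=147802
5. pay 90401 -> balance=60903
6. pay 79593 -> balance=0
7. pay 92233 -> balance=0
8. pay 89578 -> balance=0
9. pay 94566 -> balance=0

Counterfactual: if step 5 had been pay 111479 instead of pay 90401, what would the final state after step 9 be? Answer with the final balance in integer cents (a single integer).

0

(re-executing from step 5 with the substitution; state before step 5: balance=147802)
5. pay 111479 -> balance=39825
6. pay 79593 -> balance=0
7. pay 92233 -> balance=0
8. pay 89578 -> balance=0
9. pay 94566 -> balance=0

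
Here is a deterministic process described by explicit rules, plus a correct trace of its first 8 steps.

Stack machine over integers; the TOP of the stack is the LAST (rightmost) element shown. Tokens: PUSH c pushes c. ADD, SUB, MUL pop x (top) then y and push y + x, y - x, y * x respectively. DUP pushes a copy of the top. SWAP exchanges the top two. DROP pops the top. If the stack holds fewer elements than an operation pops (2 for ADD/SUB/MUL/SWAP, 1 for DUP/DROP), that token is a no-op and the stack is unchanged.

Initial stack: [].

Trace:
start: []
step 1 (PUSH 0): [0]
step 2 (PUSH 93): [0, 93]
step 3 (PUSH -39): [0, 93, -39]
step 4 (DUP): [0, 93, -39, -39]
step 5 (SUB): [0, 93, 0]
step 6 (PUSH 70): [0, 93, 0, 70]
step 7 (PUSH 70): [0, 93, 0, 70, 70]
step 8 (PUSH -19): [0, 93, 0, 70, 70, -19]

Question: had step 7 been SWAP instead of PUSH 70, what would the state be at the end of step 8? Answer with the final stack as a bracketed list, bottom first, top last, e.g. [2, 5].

[0, 93, 70, 0, -19]

(re-executing from step 7 with the substitution; state before step 7: [0, 93, 0, 70])
step 7 (SWAP): [0, 93, 70, 0]
step 8 (PUSH -19): [0, 93, 70, 0, -19]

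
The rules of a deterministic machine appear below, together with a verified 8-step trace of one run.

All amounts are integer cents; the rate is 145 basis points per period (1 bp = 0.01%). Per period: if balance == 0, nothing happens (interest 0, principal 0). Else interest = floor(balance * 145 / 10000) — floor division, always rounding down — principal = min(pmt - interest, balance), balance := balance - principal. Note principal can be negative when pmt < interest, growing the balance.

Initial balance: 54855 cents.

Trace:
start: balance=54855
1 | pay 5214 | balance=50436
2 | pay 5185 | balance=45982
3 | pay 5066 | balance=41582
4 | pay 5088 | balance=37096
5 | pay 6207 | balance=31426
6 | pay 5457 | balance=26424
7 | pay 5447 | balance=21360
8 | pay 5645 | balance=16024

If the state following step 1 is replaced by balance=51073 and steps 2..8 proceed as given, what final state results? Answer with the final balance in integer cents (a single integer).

16730

state after step 1 := balance=51073
2 | pay 5185 | balance=46628
3 | pay 5066 | balance=42238
4 | pay 5088 | balance=37762
5 | pay 6207 | balance=32102
6 | pay 5457 | balance=27110
7 | pay 5447 | balance=22056
8 | pay 5645 | balance=16730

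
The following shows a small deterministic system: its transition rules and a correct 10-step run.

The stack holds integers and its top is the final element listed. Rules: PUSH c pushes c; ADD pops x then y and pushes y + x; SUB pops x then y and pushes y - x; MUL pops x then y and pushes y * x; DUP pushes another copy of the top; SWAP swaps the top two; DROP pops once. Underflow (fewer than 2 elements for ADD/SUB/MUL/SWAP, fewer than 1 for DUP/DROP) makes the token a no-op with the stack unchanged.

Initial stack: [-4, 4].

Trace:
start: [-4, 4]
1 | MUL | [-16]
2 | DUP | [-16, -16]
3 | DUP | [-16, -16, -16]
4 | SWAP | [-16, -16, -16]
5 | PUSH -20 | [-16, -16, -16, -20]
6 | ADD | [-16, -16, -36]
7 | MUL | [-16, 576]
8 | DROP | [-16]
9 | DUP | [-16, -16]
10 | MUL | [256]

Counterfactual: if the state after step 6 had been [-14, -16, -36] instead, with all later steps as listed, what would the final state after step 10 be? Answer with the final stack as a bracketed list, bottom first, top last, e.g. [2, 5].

[196]

state after step 6 := [-14, -16, -36]
7 | MUL | [-14, 576]
8 | DROP | [-14]
9 | DUP | [-14, -14]
10 | MUL | [196]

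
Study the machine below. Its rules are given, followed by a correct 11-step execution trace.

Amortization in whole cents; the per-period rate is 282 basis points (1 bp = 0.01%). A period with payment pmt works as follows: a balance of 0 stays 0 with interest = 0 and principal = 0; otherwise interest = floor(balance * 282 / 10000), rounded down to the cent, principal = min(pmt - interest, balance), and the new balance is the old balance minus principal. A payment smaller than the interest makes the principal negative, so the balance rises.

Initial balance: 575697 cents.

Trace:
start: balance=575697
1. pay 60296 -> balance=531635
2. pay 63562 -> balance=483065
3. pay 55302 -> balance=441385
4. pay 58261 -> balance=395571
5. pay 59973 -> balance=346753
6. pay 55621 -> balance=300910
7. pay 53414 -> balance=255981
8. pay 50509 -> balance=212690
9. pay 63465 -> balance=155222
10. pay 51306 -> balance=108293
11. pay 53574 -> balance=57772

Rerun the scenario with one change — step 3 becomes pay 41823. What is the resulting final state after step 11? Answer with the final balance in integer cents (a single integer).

(re-executing from step 3 with the substitution; state before step 3: balance=483065)
3. pay 41823 -> balance=454864
4. pay 58261 -> balance=409430
5. pay 59973 -> balance=361002
6. pay 55621 -> balance=315561
7. pay 53414 -> balance=271045
8. pay 50509 -> balance=228179
9. pay 63465 -> balance=171148
10. pay 51306 -> balance=124668
11. pay 53574 -> balance=74609

74609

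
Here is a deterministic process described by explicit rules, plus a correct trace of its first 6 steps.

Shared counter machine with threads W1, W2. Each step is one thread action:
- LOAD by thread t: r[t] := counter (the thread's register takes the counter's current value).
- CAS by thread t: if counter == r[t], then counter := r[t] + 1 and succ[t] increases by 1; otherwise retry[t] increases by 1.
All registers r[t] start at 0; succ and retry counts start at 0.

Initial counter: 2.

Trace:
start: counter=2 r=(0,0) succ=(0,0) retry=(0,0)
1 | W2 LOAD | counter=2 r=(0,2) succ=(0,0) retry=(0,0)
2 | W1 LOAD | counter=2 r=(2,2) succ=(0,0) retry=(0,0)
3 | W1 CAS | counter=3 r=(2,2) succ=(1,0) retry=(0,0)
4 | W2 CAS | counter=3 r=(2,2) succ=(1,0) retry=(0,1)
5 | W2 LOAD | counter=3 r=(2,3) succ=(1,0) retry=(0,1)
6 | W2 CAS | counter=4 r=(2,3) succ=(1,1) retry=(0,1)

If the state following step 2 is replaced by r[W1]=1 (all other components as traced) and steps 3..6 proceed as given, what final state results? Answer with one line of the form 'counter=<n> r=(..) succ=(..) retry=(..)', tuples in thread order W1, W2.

counter=4 r=(1,3) succ=(0,2) retry=(1,0)

state after step 2 := counter=2 r=(1,2) succ=(0,0) retry=(0,0)
3 | W1 CAS | counter=2 r=(1,2) succ=(0,0) retry=(1,0)
4 | W2 CAS | counter=3 r=(1,2) succ=(0,1) retry=(1,0)
5 | W2 LOAD | counter=3 r=(1,3) succ=(0,1) retry=(1,0)
6 | W2 CAS | counter=4 r=(1,3) succ=(0,2) retry=(1,0)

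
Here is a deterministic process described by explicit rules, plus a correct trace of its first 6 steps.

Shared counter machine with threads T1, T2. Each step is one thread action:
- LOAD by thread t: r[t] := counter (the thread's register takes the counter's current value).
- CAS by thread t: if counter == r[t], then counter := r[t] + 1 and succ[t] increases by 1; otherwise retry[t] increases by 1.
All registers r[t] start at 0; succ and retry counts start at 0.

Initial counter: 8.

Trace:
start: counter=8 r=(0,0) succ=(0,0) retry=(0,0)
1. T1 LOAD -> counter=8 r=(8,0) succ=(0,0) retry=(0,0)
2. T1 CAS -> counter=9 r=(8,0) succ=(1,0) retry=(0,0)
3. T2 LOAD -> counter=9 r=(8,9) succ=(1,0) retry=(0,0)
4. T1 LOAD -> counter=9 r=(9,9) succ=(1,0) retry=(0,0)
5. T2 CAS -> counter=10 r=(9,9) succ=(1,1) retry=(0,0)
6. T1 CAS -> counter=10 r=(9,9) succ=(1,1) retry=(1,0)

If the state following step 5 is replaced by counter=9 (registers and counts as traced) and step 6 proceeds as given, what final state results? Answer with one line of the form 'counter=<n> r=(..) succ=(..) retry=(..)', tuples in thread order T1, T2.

counter=10 r=(9,9) succ=(2,1) retry=(0,0)

state after step 5 := counter=9 r=(9,9) succ=(1,1) retry=(0,0)
6. T1 CAS -> counter=10 r=(9,9) succ=(2,1) retry=(0,0)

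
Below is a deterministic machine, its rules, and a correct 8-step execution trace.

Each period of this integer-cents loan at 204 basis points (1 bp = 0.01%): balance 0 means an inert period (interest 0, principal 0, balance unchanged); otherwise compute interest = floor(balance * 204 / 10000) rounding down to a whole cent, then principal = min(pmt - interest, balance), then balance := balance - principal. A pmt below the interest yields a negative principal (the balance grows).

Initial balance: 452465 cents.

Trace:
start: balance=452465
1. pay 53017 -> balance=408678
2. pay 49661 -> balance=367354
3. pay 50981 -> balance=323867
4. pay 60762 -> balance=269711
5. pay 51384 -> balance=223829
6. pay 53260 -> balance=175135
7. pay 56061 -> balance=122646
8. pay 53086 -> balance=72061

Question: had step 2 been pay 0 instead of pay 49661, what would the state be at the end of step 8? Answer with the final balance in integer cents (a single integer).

(re-executing from step 2 with the substitution; state before step 2: balance=408678)
2. pay 0 -> balance=417015
3. pay 50981 -> balance=374541
4. pay 60762 -> balance=321419
5. pay 51384 -> balance=276591
6. pay 53260 -> balance=228973
7. pay 56061 -> balance=177583
8. pay 53086 -> balance=128119

128119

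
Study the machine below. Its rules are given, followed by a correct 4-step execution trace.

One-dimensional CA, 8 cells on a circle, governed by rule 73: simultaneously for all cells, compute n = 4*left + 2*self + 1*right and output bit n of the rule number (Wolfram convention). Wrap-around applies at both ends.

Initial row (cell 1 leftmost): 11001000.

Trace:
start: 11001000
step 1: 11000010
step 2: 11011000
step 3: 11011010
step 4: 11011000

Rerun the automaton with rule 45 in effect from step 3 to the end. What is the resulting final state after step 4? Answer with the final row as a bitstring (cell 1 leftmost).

(re-executing steps 3..4 under rule 45; state before step 3: 11011000)
step 3: 10110010
step 4: 11100011

11100011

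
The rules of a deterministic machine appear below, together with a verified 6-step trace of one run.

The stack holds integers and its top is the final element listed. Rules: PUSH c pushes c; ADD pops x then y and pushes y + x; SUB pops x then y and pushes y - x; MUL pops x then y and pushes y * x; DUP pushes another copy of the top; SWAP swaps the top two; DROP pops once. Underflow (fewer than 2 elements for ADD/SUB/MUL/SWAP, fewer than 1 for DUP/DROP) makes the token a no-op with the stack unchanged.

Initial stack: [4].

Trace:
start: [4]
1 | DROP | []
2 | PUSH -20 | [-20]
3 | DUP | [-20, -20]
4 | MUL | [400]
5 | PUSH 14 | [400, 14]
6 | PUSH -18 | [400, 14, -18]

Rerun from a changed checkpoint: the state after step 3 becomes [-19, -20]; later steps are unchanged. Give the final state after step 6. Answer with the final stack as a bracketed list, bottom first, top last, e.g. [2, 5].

state after step 3 := [-19, -20]
4 | MUL | [380]
5 | PUSH 14 | [380, 14]
6 | PUSH -18 | [380, 14, -18]

[380, 14, -18]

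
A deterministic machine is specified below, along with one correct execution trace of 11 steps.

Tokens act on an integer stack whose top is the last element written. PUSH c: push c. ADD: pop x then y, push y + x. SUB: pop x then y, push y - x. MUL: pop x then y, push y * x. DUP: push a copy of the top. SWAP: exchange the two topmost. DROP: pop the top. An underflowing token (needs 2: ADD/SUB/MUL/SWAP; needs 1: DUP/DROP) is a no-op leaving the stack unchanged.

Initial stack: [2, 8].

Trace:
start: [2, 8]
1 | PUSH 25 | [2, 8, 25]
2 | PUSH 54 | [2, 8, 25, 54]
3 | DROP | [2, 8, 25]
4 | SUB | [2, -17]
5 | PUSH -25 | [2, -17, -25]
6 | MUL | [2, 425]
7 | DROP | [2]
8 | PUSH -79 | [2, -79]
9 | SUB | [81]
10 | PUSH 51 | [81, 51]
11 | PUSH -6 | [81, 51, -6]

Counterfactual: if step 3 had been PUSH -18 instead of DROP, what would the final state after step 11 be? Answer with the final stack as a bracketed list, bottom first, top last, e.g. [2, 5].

[2, 8, 104, 51, -6]

(re-executing from step 3 with the substitution; state before step 3: [2, 8, 25, 54])
3 | PUSH -18 | [2, 8, 25, 54, -18]
4 | SUB | [2, 8, 25, 72]
5 | PUSH -25 | [2, 8, 25, 72, -25]
6 | MUL | [2, 8, 25, -1800]
7 | DROP | [2, 8, 25]
8 | PUSH -79 | [2, 8, 25, -79]
9 | SUB | [2, 8, 104]
10 | PUSH 51 | [2, 8, 104, 51]
11 | PUSH -6 | [2, 8, 104, 51, -6]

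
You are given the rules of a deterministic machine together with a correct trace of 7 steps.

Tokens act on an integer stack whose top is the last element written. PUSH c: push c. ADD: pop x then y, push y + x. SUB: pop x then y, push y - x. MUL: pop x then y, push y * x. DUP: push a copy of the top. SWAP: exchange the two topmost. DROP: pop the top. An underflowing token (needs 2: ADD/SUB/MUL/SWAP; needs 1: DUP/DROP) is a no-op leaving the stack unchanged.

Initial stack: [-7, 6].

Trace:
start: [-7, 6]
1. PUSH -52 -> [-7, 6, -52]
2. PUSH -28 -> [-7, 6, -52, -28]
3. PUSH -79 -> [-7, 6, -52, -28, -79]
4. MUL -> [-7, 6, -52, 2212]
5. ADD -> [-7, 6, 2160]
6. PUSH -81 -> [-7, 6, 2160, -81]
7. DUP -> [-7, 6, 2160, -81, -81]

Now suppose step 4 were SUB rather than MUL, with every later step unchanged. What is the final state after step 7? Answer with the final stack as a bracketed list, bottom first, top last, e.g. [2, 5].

(re-executing from step 4 with the substitution; state before step 4: [-7, 6, -52, -28, -79])
4. SUB -> [-7, 6, -52, 51]
5. ADD -> [-7, 6, -1]
6. PUSH -81 -> [-7, 6, -1, -81]
7. DUP -> [-7, 6, -1, -81, -81]

[-7, 6, -1, -81, -81]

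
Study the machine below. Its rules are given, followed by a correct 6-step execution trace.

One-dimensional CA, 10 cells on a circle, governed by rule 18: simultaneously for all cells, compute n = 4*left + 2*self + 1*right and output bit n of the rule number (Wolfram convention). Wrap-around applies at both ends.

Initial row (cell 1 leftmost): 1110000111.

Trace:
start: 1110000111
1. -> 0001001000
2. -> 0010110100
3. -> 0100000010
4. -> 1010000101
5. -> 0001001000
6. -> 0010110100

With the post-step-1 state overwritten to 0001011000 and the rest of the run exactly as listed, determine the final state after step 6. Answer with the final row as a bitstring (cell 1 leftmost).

state after step 1 := 0001011000
2. -> 0010000100
3. -> 0101001010
4. -> 1000110001
5. -> 0101001010
6. -> 1000110001

1000110001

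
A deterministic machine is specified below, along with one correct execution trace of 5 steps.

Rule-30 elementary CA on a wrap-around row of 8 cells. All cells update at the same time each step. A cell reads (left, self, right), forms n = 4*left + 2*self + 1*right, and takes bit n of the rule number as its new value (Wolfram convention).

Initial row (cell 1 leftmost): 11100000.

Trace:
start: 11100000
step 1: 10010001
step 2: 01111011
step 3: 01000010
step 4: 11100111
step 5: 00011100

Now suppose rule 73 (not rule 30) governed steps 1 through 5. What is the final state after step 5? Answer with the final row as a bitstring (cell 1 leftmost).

(re-executing steps 1..5 under rule 73; state before step 1: 11100000)
step 1: 10101110
step 2: 00001010
step 3: 11100000
step 4: 10101110
step 5: 00001010

00001010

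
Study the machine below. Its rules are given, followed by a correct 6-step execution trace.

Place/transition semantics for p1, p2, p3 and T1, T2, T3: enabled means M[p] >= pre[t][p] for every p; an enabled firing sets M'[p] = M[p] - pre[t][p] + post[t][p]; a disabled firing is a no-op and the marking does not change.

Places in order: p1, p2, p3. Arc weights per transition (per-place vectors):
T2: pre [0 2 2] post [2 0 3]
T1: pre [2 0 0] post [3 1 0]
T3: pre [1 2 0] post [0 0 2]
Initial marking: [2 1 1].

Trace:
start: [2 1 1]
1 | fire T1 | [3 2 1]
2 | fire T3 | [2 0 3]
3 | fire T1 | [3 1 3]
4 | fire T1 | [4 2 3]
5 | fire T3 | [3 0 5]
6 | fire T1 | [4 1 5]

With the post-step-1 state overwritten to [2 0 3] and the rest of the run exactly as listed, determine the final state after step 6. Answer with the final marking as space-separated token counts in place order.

4 1 5

state after step 1 := [2 0 3]
2 | fire T3 | [2 0 3]
3 | fire T1 | [3 1 3]
4 | fire T1 | [4 2 3]
5 | fire T3 | [3 0 5]
6 | fire T1 | [4 1 5]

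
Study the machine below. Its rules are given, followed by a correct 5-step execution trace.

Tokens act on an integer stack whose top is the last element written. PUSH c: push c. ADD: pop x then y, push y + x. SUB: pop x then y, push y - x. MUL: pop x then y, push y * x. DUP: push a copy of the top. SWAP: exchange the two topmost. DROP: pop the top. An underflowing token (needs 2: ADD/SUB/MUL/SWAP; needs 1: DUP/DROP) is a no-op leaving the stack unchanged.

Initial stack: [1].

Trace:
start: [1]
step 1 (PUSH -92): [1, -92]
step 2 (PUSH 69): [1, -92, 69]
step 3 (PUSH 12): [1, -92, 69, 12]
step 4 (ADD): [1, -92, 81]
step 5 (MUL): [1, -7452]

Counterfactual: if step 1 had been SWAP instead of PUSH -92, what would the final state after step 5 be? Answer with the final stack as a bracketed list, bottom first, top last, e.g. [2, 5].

[81]

(re-executing from step 1 with the substitution; state before step 1: [1])
step 1 (SWAP): [1]
step 2 (PUSH 69): [1, 69]
step 3 (PUSH 12): [1, 69, 12]
step 4 (ADD): [1, 81]
step 5 (MUL): [81]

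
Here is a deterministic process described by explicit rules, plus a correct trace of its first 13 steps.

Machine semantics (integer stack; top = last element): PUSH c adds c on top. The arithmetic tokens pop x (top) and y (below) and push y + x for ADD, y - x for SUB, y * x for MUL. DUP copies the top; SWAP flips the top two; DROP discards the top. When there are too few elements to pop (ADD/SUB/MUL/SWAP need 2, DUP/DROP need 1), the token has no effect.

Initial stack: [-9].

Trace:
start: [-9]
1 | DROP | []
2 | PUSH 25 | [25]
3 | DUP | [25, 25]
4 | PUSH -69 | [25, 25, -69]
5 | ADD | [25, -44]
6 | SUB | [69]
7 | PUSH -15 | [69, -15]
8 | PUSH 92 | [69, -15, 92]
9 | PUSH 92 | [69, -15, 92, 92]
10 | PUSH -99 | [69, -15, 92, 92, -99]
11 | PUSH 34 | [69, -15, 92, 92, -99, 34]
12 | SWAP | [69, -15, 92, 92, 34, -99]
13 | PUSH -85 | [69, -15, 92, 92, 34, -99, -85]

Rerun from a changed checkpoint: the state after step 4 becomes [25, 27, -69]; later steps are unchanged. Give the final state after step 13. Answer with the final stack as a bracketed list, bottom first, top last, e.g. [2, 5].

state after step 4 := [25, 27, -69]
5 | ADD | [25, -42]
6 | SUB | [67]
7 | PUSH -15 | [67, -15]
8 | PUSH 92 | [67, -15, 92]
9 | PUSH 92 | [67, -15, 92, 92]
10 | PUSH -99 | [67, -15, 92, 92, -99]
11 | PUSH 34 | [67, -15, 92, 92, -99, 34]
12 | SWAP | [67, -15, 92, 92, 34, -99]
13 | PUSH -85 | [67, -15, 92, 92, 34, -99, -85]

[67, -15, 92, 92, 34, -99, -85]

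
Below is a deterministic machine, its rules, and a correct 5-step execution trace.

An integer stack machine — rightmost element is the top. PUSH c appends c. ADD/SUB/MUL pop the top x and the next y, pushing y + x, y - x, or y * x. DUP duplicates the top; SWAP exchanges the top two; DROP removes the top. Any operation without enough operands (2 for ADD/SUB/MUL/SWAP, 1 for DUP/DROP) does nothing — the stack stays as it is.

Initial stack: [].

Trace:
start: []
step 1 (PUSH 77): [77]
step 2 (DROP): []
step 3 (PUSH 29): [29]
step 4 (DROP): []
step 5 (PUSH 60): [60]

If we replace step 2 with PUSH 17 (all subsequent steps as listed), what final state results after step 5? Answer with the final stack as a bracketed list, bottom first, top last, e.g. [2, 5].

(re-executing from step 2 with the substitution; state before step 2: [77])
step 2 (PUSH 17): [77, 17]
step 3 (PUSH 29): [77, 17, 29]
step 4 (DROP): [77, 17]
step 5 (PUSH 60): [77, 17, 60]

[77, 17, 60]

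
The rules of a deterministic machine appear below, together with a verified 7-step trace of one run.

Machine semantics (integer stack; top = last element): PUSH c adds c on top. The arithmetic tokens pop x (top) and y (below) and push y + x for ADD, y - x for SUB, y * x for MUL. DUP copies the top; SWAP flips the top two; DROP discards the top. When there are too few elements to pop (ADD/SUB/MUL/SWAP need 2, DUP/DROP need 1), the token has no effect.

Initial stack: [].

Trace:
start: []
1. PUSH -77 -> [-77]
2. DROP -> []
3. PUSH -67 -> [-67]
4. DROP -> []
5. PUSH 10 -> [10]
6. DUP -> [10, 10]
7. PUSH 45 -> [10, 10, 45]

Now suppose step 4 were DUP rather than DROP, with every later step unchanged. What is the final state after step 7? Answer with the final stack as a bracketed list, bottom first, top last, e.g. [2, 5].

[-67, -67, 10, 10, 45]

(re-executing from step 4 with the substitution; state before step 4: [-67])
4. DUP -> [-67, -67]
5. PUSH 10 -> [-67, -67, 10]
6. DUP -> [-67, -67, 10, 10]
7. PUSH 45 -> [-67, -67, 10, 10, 45]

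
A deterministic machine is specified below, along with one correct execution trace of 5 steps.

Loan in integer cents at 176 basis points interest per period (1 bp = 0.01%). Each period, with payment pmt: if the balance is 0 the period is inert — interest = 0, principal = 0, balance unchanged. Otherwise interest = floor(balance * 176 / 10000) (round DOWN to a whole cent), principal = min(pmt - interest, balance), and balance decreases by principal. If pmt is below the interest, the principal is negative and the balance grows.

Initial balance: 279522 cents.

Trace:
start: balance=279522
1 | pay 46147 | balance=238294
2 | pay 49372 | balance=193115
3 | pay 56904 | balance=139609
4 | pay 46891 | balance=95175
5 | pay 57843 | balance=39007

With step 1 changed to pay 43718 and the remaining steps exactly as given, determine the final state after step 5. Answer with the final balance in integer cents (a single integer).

41612

(re-executing from step 1 with the substitution; state before step 1: balance=279522)
1 | pay 43718 | balance=240723
2 | pay 49372 | balance=195587
3 | pay 56904 | balance=142125
4 | pay 46891 | balance=97735
5 | pay 57843 | balance=41612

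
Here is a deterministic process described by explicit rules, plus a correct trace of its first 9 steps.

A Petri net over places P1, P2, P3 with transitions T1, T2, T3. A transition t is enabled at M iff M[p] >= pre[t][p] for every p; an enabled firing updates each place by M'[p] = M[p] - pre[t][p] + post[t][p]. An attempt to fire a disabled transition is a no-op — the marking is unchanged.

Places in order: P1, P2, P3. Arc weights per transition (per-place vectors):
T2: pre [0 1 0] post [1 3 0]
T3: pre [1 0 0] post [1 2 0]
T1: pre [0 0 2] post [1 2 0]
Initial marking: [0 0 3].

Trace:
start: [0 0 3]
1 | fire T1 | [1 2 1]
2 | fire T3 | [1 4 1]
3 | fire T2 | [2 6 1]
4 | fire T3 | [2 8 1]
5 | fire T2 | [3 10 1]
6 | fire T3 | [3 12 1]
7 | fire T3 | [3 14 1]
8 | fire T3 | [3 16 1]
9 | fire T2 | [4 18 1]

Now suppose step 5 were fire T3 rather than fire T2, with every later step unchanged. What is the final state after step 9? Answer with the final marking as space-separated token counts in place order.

3 18 1

(re-executing from step 5 with the substitution; state before step 5: [2 8 1])
5 | fire T3 | [2 10 1]
6 | fire T3 | [2 12 1]
7 | fire T3 | [2 14 1]
8 | fire T3 | [2 16 1]
9 | fire T2 | [3 18 1]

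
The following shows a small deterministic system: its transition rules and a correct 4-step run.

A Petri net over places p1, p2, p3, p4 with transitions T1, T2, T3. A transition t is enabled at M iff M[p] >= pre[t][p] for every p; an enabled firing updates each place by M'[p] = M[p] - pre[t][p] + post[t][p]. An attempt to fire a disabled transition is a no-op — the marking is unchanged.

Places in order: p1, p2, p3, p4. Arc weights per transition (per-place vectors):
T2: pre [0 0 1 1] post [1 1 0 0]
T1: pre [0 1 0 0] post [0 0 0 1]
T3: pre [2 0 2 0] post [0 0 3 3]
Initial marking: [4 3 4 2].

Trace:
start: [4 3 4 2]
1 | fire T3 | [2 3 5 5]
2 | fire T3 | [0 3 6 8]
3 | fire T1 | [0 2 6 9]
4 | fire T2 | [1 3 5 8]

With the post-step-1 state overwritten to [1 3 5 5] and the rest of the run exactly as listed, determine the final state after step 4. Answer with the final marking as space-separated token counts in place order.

state after step 1 := [1 3 5 5]
2 | fire T3 | [1 3 5 5]
3 | fire T1 | [1 2 5 6]
4 | fire T2 | [2 3 4 5]

2 3 4 5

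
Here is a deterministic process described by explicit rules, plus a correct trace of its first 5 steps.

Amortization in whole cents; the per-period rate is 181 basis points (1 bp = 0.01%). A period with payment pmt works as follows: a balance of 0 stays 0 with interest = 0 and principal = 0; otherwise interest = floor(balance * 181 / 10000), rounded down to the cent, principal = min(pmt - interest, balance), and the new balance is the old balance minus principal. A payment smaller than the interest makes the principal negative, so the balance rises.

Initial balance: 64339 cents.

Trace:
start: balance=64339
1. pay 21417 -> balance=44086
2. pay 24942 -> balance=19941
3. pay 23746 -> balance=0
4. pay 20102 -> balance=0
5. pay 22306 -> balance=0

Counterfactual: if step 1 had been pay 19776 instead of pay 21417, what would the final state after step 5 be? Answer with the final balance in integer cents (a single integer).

(re-executing from step 1 with the substitution; state before step 1: balance=64339)
1. pay 19776 -> balance=45727
2. pay 24942 -> balance=21612
3. pay 23746 -> balance=0
4. pay 20102 -> balance=0
5. pay 22306 -> balance=0

0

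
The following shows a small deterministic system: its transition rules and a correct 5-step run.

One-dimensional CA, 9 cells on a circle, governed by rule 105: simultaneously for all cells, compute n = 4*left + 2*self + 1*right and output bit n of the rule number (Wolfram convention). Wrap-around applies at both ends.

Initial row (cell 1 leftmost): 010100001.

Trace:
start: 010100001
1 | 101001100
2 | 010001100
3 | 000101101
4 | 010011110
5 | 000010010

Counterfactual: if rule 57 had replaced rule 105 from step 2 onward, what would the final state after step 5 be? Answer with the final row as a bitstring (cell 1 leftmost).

010010101

(re-executing steps 2..5 under rule 57; state before step 2: 101001100)
2 | 010101010
3 | 001010101
4 | 100101010
5 | 010010101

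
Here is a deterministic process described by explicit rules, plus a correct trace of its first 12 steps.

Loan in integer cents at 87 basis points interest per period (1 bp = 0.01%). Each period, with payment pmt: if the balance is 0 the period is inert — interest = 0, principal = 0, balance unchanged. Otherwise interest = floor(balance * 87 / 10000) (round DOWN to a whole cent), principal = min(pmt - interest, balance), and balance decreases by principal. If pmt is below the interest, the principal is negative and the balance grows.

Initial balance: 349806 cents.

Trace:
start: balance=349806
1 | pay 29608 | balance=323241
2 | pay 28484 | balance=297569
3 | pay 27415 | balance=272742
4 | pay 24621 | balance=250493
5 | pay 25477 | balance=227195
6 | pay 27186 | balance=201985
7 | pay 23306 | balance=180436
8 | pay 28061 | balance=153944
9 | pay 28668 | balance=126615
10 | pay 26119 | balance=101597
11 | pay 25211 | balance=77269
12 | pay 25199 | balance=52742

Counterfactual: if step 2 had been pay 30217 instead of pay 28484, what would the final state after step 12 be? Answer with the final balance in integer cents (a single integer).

50852

(re-executing from step 2 with the substitution; state before step 2: balance=323241)
2 | pay 30217 | balance=295836
3 | pay 27415 | balance=270994
4 | pay 24621 | balance=248730
5 | pay 25477 | balance=225416
6 | pay 27186 | balance=200191
7 | pay 23306 | balance=178626
8 | pay 28061 | balance=152119
9 | pay 28668 | balance=124774
10 | pay 26119 | balance=99740
11 | pay 25211 | balance=75396
12 | pay 25199 | balance=50852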